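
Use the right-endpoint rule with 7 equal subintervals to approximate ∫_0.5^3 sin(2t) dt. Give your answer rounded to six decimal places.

-0.401090

Δt = (3 − 0.5)/7 = 5/14.
Right endpoints: 6/7, 17/14, 11/7, 27/14, 16/7, 37/14, 3.
f(6/7) ≈ 0.989723, f(17/14) ≈ 0.654122, f(11/7) ≈ -0.001264, f(27/14) ≈ -0.656033, f(16/7) ≈ -0.990082, f(37/14) ≈ -0.840102, f(3) ≈ -0.279415.
Sum = Δt · [f(6/7) + f(17/14) + f(11/7) + ...].
Sum ≈ -0.401090.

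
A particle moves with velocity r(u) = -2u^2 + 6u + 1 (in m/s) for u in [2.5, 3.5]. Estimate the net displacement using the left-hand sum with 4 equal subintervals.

1.5625

Δu = (3.5 − 2.5)/4 = 0.25.
Left endpoints: 2.5, 2.75, 3, 3.25.
r(2.5) = 3.5, r(2.75) = 2.375, r(3) = 1, r(3.25) = -0.625.
Sum = Δu · [r(2.5) + r(2.75) + r(3) + r(3.25)].
Sum = 1.5625.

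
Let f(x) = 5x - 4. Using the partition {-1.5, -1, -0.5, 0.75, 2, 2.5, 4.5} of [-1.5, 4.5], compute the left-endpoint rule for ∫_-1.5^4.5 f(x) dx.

Subinterval widths: 0.5, 0.5, 1.25, 1.25, 0.5, 2.
Left endpoints: -1.5, -1, -0.5, 0.75, 2, 2.5.
f(-1.5) = -11.5, f(-1) = -9, f(-0.5) = -6.5, f(0.75) = -0.25, f(2) = 6, f(2.5) = 8.5.
Sum = Σ Δx_i · f(x_i).
Sum = 1.3125.

1.3125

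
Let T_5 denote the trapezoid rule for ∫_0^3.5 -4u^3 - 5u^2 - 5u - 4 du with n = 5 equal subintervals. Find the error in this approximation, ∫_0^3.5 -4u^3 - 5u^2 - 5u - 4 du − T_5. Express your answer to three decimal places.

7.432

Exact integral: ∫_0^3.5 f(u) du ≈ -266.14583.
T_5 = -273.5775.
Error ≈ -266.14583 − (-273.5775) ≈ 7.432.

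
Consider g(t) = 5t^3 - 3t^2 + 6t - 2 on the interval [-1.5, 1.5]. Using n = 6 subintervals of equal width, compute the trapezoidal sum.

-13.125

Δt = (1.5 − (-1.5))/6 = 0.5.
g(-1.5) = -34.625, g(-1) = -16, g(-0.5) = -6.375, g(0) = -2, g(0.5) = 0.875, g(1) = 6, g(1.5) = 17.125.
T_6 = (Δt/2)·[g(t_0) + 2g(t_1) + ... + 2g(t_{5}) + g(t_6)].
Sum = -13.125.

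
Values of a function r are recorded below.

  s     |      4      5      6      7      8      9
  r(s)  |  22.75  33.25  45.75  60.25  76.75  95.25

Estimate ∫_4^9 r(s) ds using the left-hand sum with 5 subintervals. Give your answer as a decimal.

238.75

Δs = 1.
Sum = 1·[22.75 + 33.25 + 45.75 + 60.25 + 76.75] = 238.75.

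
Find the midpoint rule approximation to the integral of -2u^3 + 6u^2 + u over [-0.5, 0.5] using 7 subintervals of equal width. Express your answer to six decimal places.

0.489796

Δu = (0.5 − (-0.5))/7 = 1/7.
Midpoints: -3/7, -2/7, -1/7, 0, 1/7, 2/7, 3/7.
f(-3/7) = 285/343, f(-2/7) = 86/343, f(-1/7) = -5/343, f(0) = 0, f(1/7) = 89/343, f(2/7) = 250/343, f(3/7) = 471/343.
Sum = Δu · [f(-3/7) + f(-2/7) + f(-1/7) + ...].
Sum ≈ 0.489796.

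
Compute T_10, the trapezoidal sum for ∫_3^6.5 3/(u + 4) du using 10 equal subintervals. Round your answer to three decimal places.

Δu = (6.5 − 3)/10 = 0.35.
f(3) = 3/7, f(3.35) = 20/49, f(3.7) = 30/77, f(4.05) = 60/161, f(4.4) = 5/14, f(4.75) = 12/35, f(5.1) = 30/91, f(5.45) = 20/63, f(5.8) = 15/49, f(6.15) = 60/203, f(6.5) = 2/7.
T_10 = (Δu/2)·[f(u_0) + 2f(u_1) + ... + 2f(u_{9}) + f(u_10)].
Sum ≈ 1.217.

1.217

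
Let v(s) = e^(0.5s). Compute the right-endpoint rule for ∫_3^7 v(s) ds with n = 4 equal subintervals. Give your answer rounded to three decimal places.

Δs = (7 − 3)/4 = 1.
Right endpoints: 4, 5, 6, 7.
v(4) ≈ 7.389, v(5) ≈ 12.182, v(6) ≈ 20.086, v(7) ≈ 33.115.
Sum = Δs · [v(4) + v(5) + v(6) + v(7)].
Sum ≈ 72.773.

72.773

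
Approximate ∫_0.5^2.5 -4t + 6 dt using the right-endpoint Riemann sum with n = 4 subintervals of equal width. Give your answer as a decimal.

-2

Δt = (2.5 − 0.5)/4 = 0.5.
Right endpoints: 1, 1.5, 2, 2.5.
f(1) = 2, f(1.5) = 0, f(2) = -2, f(2.5) = -4.
Sum = Δt · [f(1) + f(1.5) + f(2) + f(2.5)].
Sum = -2.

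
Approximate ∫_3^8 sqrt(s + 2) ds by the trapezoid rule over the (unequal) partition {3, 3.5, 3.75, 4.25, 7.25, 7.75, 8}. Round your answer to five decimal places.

Subinterval widths: 0.5, 0.25, 0.5, 3, 0.5, 0.25.
f(3) ≈ 2.23607, f(3.5) ≈ 2.34521, f(3.75) ≈ 2.39792, f(4.25) ≈ 2.50000, f(7.25) ≈ 3.04138, f(7.75) ≈ 3.12250, f(8) ≈ 3.16228.
On each subinterval the trapezoid contributes (Δs_i/2)·[f(s_{i-1}) + f(s_i)].
Sum ≈ 13.60133.

13.60133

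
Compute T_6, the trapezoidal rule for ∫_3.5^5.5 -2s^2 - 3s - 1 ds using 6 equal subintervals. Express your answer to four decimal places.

Δs = (5.5 − 3.5)/6 = 1/3.
f(3.5) = -36, f(23/6) = -377/9, f(25/6) = -434/9, f(4.5) = -55, f(29/6) = -560/9, f(31/6) = -629/9, f(5.5) = -78.
T_6 = (Δs/2)·[f(s_0) + 2f(s_1) + ... + 2f(s_{5}) + f(s_6)].
Sum ≈ -111.4074.

-111.4074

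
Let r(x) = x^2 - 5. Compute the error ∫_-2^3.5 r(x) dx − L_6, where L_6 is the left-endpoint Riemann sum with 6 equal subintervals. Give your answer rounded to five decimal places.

Exact integral: ∫_-2^3.5 r(x) dx ≈ -10.5416667.
L_6 ≈ -13.5526620.
Error ≈ -10.5416667 − (-13.5526620) ≈ 3.01100.

3.01100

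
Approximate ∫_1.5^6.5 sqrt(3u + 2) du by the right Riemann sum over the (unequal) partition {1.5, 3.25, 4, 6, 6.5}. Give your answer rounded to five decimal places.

20.06762

Subinterval widths: 1.75, 0.75, 2, 0.5.
Right endpoints: 3.25, 4, 6, 6.5.
f(3.25) ≈ 3.42783, f(4) ≈ 3.74166, f(6) ≈ 4.47214, f(6.5) ≈ 4.63681.
Sum = Σ Δu_i · f(u_i).
Sum ≈ 20.06762.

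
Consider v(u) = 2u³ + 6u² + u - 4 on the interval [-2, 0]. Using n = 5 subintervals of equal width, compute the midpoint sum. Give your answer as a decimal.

Δu = (0 − (-2))/5 = 0.4.
Midpoints: -1.8, -1.4, -1, -0.6, -0.2.
v(-1.8) = 1.976, v(-1.4) = 0.872, v(-1) = -1, v(-0.6) = -2.872, v(-0.2) = -3.976.
Sum = Δu · [v(-1.8) + v(-1.4) + v(-1) + v(-0.6) + v(-0.2)].
Sum = -2.

-2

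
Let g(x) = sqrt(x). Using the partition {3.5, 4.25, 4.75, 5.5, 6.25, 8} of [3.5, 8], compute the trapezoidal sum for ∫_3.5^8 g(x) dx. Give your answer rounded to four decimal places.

Subinterval widths: 0.75, 0.5, 0.75, 0.75, 1.75.
g(3.5) ≈ 1.8708, g(4.25) ≈ 2.0616, g(4.75) ≈ 2.1794, g(5.5) ≈ 2.3452, g(6.25) ≈ 2.5000, g(8) ≈ 2.8284.
On each subinterval the trapezoid contributes (Δx_i/2)·[g(x_{i-1}) + g(x_i)].
Sum ≈ 10.7110.

10.7110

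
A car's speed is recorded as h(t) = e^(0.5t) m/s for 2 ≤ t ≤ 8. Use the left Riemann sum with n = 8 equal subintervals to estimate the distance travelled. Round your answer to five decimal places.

85.51788

Δt = (8 − 2)/8 = 0.75.
Left endpoints: 2, 2.75, 3.5, 4.25, 5, 5.75, 6.5, 7.25.
h(2) ≈ 2.71828, h(2.75) ≈ 3.95508, h(3.5) ≈ 5.75460, h(4.25) ≈ 8.37290, h(5) ≈ 12.18249, h(5.75) ≈ 17.72542, h(6.5) ≈ 25.79034, h(7.25) ≈ 37.52472.
Sum = Δt · [h(2) + h(2.75) + h(3.5) + ...].
Sum ≈ 85.51788.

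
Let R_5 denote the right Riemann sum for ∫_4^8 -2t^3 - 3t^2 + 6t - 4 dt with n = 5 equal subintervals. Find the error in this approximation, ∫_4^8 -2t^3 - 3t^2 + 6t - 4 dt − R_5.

423.04

Exact integral: ∫_4^8 f(t) dt = -2240.
R_5 = -2663.04.
Error = -2240 − (-2663.04) = 423.04.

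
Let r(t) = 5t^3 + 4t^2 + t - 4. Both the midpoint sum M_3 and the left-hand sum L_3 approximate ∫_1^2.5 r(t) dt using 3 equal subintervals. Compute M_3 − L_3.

21.0703125

M_3 = 62.7578125.
L_3 = 41.6875.
M_3 − L_3 = 21.0703125.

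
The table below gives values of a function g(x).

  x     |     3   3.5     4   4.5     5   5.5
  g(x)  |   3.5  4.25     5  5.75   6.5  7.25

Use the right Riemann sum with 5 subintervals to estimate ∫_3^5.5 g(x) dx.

14.375

Δx = 0.5.
Sum = 0.5·[4.25 + 5 + 5.75 + 6.5 + 7.25] = 14.375.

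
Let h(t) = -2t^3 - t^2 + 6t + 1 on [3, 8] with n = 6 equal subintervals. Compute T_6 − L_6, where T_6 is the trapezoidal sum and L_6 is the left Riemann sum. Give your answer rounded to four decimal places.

T_6 ≈ -2018.842593.
L_6 ≈ -1604.259259.
T_6 − L_6 ≈ -414.5833.

-414.5833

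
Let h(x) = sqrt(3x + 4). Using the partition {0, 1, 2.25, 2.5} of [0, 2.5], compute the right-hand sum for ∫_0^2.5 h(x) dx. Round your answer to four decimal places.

Subinterval widths: 1, 1.25, 0.25.
Right endpoints: 1, 2.25, 2.5.
h(1) ≈ 2.6458, h(2.25) ≈ 3.2787, h(2.5) ≈ 3.3912.
Sum = Σ Δx_i · h(x_i).
Sum ≈ 7.5919.

7.5919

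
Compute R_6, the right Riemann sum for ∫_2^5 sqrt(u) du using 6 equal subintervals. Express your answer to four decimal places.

Δu = (5 − 2)/6 = 0.5.
Right endpoints: 2.5, 3, 3.5, 4, 4.5, 5.
f(2.5) ≈ 1.5811, f(3) ≈ 1.7321, f(3.5) ≈ 1.8708, f(4) ≈ 2.0000, f(4.5) ≈ 2.1213, f(5) ≈ 2.2361.
Sum = Δu · [f(2.5) + f(3) + f(3.5) + ...].
Sum ≈ 5.7707.

5.7707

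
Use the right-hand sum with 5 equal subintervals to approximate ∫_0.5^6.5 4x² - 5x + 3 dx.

Δx = (6.5 − 0.5)/5 = 1.2.
Right endpoints: 1.7, 2.9, 4.1, 5.3, 6.5.
f(1.7) = 6.06, f(2.9) = 22.14, f(4.1) = 49.74, f(5.3) = 88.86, f(6.5) = 139.5.
Sum = Δx · [f(1.7) + f(2.9) + f(4.1) + f(5.3) + f(6.5)].
Sum = 367.56.

367.56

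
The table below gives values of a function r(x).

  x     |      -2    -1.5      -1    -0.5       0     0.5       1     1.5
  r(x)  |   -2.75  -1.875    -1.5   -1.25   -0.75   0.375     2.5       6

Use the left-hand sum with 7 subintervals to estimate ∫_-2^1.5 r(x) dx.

-2.625

Δx = 0.5.
Sum = 0.5·[(-2.75) + (-1.875) + (-1.5) + (-1.25) + (-0.75) + 0.375 + 2.5] = -2.625.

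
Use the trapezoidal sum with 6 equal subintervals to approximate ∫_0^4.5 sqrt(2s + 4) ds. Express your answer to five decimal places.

12.94699

Δs = (4.5 − 0)/6 = 0.75.
f(0) ≈ 2.00000, f(0.75) ≈ 2.34521, f(1.5) ≈ 2.64575, f(2.25) ≈ 2.91548, f(3) ≈ 3.16228, f(3.75) ≈ 3.39116, f(4.5) ≈ 3.60555.
T_6 = (Δs/2)·[f(s_0) + 2f(s_1) + ... + 2f(s_{5}) + f(s_6)].
Sum ≈ 12.94699.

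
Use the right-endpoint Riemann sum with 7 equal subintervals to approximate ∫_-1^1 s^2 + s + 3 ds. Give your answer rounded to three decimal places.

6.980

Δs = (1 − (-1))/7 = 2/7.
Right endpoints: -5/7, -3/7, -1/7, 1/7, 3/7, 5/7, 1.
f(-5/7) = 137/49, f(-3/7) = 135/49, f(-1/7) = 141/49, f(1/7) = 155/49, f(3/7) = 177/49, f(5/7) = 207/49, f(1) = 5.
Sum = Δs · [f(-5/7) + f(-3/7) + f(-1/7) + ...].
Sum ≈ 6.980.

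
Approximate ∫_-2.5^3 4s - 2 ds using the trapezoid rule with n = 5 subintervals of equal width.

-5.5

Δs = (3 − (-2.5))/5 = 1.1.
f(-2.5) = -12, f(-1.4) = -7.6, f(-0.3) = -3.2, f(0.8) = 1.2, f(1.9) = 5.6, f(3) = 10.
T_5 = (Δs/2)·[f(s_0) + 2f(s_1) + ... + 2f(s_{4}) + f(s_5)].
Sum = -5.5.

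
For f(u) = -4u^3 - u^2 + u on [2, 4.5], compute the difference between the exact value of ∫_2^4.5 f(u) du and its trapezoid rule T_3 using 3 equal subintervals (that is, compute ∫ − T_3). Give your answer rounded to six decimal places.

Exact integral: ∫_2^4.5 f(u) du ≈ -413.64583333.
T_3 ≈ -425.21990741.
Error ≈ -413.64583333 − (-425.21990741) ≈ 11.574074.

11.574074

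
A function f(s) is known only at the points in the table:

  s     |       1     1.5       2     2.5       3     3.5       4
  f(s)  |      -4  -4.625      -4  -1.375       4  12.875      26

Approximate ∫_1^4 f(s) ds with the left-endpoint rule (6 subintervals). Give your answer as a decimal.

1.4375

Δs = 0.5.
Sum = 0.5·[(-4) + (-4.625) + (-4) + (-1.375) + 4 + 12.875] = 1.4375.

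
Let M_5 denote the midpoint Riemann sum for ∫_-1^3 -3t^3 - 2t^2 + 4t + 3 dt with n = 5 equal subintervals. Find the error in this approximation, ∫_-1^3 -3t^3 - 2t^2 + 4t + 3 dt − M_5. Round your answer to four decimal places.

Exact integral: ∫_-1^3 f(t) dt ≈ -50.666667.
M_5 = -48.32.
Error ≈ -50.666667 − (-48.32) ≈ -2.3467.

-2.3467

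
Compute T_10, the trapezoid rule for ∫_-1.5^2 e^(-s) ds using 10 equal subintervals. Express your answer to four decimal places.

Δs = (2 − (-1.5))/10 = 0.35.
f(-1.5) ≈ 4.4817, f(-1.15) ≈ 3.1582, f(-0.8) ≈ 2.2255, f(-0.45) ≈ 1.5683, f(-0.1) ≈ 1.1052, f(0.25) ≈ 0.7788, f(0.6) ≈ 0.5488, f(0.95) ≈ 0.3867, f(1.3) ≈ 0.2725, f(1.65) ≈ 0.1920, f(2) ≈ 0.1353.
T_10 = (Δs/2)·[f(s_0) + 2f(s_1) + ... + 2f(s_{9}) + f(s_10)].
Sum ≈ 4.3906.

4.3906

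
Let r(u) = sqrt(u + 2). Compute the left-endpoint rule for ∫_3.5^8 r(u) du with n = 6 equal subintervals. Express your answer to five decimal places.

Δu = (8 − 3.5)/6 = 0.75.
Left endpoints: 3.5, 4.25, 5, 5.75, 6.5, 7.25.
r(3.5) ≈ 2.34521, r(4.25) ≈ 2.50000, r(5) ≈ 2.64575, r(5.75) ≈ 2.78388, r(6.5) ≈ 2.91548, r(7.25) ≈ 3.04138.
Sum = Δu · [r(3.5) + r(4.25) + r(5) + ...].
Sum ≈ 12.17377.

12.17377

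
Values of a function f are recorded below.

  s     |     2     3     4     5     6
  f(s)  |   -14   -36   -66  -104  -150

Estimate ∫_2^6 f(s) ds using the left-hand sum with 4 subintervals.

-220

Δs = 1.
Sum = 1·[(-14) + (-36) + (-66) + (-104)] = -220.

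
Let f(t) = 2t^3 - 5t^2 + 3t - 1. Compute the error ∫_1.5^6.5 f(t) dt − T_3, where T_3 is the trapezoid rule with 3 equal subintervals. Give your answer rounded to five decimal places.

-43.98148

Exact integral: ∫_1.5^6.5 f(t) dt ≈ 492.9166667.
T_3 ≈ 536.8981481.
Error ≈ 492.9166667 − 536.8981481 ≈ -43.98148.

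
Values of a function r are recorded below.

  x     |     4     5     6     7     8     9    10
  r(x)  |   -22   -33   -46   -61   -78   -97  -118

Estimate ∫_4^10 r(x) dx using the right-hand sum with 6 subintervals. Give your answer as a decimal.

Δx = 1.
Sum = 1·[(-33) + (-46) + (-61) + (-78) + (-97) + (-118)] = -433.

-433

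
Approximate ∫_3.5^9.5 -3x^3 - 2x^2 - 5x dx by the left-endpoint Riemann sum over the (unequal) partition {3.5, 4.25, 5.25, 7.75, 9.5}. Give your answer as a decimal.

Subinterval widths: 0.75, 1, 2.5, 1.75.
Left endpoints: 3.5, 4.25, 5.25, 7.75.
f(3.5) = -170.625, f(4.25) = -287.671875, f(5.25) = -515.484375, f(7.75) = -1555.328125.
Sum = Σ Δx_i · f(x_i).
Sum = -4426.17578125.

-4426.17578125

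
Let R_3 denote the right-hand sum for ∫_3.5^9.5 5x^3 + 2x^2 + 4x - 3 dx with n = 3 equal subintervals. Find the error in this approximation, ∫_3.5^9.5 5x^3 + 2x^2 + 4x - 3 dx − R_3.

-4650.5

Exact integral: ∫_3.5^9.5 f(x) dx = 10674.75.
R_3 = 15325.25.
Error = 10674.75 − 15325.25 = -4650.5.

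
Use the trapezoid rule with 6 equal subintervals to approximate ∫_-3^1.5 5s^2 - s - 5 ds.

Δs = (1.5 − (-3))/6 = 0.75.
f(-3) = 43, f(-2.25) = 22.5625, f(-1.5) = 7.75, f(-0.75) = -1.4375, f(0) = -5, f(0.75) = -2.9375, f(1.5) = 4.75.
T_6 = (Δs/2)·[f(s_0) + 2f(s_1) + ... + 2f(s_{5}) + f(s_6)].
Sum = 33.609375.

33.609375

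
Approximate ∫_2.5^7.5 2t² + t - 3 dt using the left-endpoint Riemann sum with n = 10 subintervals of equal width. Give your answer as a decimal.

255

Δt = (7.5 − 2.5)/10 = 0.5.
Left endpoints: 2.5, 3, 3.5, 4, 4.5, 5, 5.5, 6, 6.5, 7.
f(2.5) = 12, f(3) = 18, f(3.5) = 25, f(4) = 33, f(4.5) = 42, f(5) = 52, f(5.5) = 63, f(6) = 75, f(6.5) = 88, f(7) = 102.
Sum = Δt · [f(2.5) + f(3) + f(3.5) + ...].
Sum = 255.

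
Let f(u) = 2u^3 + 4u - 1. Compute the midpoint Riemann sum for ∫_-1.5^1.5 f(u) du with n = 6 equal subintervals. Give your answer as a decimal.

-3

Δu = (1.5 − (-1.5))/6 = 0.5.
Midpoints: -1.25, -0.75, -0.25, 0.25, 0.75, 1.25.
f(-1.25) = -9.90625, f(-0.75) = -4.84375, f(-0.25) = -2.03125, f(0.25) = 0.03125, f(0.75) = 2.84375, f(1.25) = 7.90625.
Sum = Δu · [f(-1.25) + f(-0.75) + f(-0.25) + ...].
Sum = -3.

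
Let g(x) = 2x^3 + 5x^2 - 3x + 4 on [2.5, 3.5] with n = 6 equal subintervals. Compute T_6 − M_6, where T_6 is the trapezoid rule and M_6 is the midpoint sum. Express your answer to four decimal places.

T_6 ≈ 96.023148.
M_6 ≈ 95.863426.
T_6 − M_6 ≈ 0.1597.

0.1597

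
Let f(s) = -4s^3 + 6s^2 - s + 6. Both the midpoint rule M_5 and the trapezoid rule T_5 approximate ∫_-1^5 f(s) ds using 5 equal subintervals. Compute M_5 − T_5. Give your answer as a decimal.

M_5 = -335.04.
T_5 = -373.92.
M_5 − T_5 = 38.88.

38.88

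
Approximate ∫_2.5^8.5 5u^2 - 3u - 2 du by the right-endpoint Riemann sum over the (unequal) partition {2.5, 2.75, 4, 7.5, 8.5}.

1321.765625

Subinterval widths: 0.25, 1.25, 3.5, 1.
Right endpoints: 2.75, 4, 7.5, 8.5.
f(2.75) = 27.5625, f(4) = 66, f(7.5) = 256.75, f(8.5) = 333.75.
Sum = Σ Δu_i · f(u_i).
Sum = 1321.765625.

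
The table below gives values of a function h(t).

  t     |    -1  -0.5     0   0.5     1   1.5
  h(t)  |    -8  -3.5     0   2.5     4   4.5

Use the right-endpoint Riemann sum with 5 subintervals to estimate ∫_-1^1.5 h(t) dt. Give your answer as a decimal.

3.75

Δt = 0.5.
Sum = 0.5·[(-3.5) + 0 + 2.5 + 4 + 4.5] = 3.75.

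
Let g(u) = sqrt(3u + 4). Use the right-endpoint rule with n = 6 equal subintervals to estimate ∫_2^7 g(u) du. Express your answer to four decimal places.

Δu = (7 − 2)/6 = 5/6.
Right endpoints: 17/6, 11/3, 4.5, 16/3, 37/6, 7.
g(17/6) ≈ 3.5355, g(11/3) ≈ 3.8730, g(4.5) ≈ 4.1833, g(16/3) ≈ 4.4721, g(37/6) ≈ 4.7434, g(7) ≈ 5.0000.
Sum = Δu · [g(17/6) + g(11/3) + g(4.5) + ...].
Sum ≈ 21.5061.

21.5061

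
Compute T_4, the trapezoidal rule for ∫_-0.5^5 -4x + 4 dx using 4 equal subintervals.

Δx = (5 − (-0.5))/4 = 1.375.
f(-0.5) = 6, f(0.875) = 0.5, f(2.25) = -5, f(3.625) = -10.5, f(5) = -16.
T_4 = (Δx/2)·[f(x_0) + 2f(x_1) + 2f(x_2) + 2f(x_3) + f(x_4)].
Sum = -27.5.

-27.5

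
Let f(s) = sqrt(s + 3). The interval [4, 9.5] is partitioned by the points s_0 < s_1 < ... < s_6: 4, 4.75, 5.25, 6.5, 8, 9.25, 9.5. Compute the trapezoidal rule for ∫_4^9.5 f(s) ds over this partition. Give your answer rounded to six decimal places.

Subinterval widths: 0.75, 0.5, 1.25, 1.5, 1.25, 0.25.
f(4) ≈ 2.645751, f(4.75) ≈ 2.783882, f(5.25) ≈ 2.872281, f(6.5) ≈ 3.082207, f(8) ≈ 3.316625, f(9.25) ≈ 3.500000, f(9.5) ≈ 3.535534.
On each subinterval the trapezoid contributes (Δs_i/2)·[f(s_{i-1}) + f(s_i)].
Sum ≈ 17.110665.

17.110665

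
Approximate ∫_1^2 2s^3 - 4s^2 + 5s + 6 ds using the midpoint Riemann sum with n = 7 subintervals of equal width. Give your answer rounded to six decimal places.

Δs = (2 − 1)/7 = 1/7.
Midpoints: 15/14, 17/14, 19/14, 1.5, 23/14, 25/14, 27/14.
f(15/14) = 12657/1372, f(17/14) = 13383/1372, f(19/14) = 14293/1372, f(1.5) = 11.25, f(23/14) = 16857/1372, f(25/14) = 18607/1372, f(27/14) = 20733/1372.
Sum = Δs · [f(15/14) + f(17/14) + f(19/14) + ...].
Sum ≈ 11.658163.

11.658163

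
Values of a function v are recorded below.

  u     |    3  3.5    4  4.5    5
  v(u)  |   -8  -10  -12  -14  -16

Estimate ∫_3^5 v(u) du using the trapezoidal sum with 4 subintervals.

-24

Δu = 0.5.
T_4 = (0.5/2)·[(-8) + 2·(-10) + 2·(-12) + 2·(-14) + (-16)] = -24.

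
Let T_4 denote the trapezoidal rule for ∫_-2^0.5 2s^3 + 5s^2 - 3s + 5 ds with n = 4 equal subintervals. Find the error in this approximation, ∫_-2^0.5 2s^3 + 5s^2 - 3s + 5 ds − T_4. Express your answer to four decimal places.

-0.0814

Exact integral: ∫_-2^0.5 f(s) ds ≈ 23.697917.
T_4 ≈ 23.779297.
Error ≈ 23.697917 − 23.779297 ≈ -0.0814.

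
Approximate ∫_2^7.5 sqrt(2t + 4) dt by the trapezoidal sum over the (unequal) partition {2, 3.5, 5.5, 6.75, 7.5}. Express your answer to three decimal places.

Subinterval widths: 1.5, 2, 1.25, 0.75.
f(2) ≈ 2.828, f(3.5) ≈ 3.317, f(5.5) ≈ 3.873, f(6.75) ≈ 4.183, f(7.5) ≈ 4.359.
On each subinterval the trapezoid contributes (Δt_i/2)·[f(t_{i-1}) + f(t_i)].
Sum ≈ 20.037.

20.037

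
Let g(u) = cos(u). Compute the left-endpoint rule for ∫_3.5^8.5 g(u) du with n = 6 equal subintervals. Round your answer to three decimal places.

Δu = (8.5 − 3.5)/6 = 5/6.
Left endpoints: 3.5, 13/3, 31/6, 6, 41/6, 23/3.
g(3.5) ≈ -0.936, g(13/3) ≈ -0.370, g(31/6) ≈ 0.439, g(6) ≈ 0.960, g(41/6) ≈ 0.852, g(23/3) ≈ 0.186.
Sum = Δu · [g(3.5) + g(13/3) + g(31/6) + ...].
Sum ≈ 0.943.

0.943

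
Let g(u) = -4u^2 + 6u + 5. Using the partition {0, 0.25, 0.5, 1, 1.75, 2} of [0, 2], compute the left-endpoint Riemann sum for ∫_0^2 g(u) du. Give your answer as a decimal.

12.375

Subinterval widths: 0.25, 0.25, 0.5, 0.75, 0.25.
Left endpoints: 0, 0.25, 0.5, 1, 1.75.
g(0) = 5, g(0.25) = 6.25, g(0.5) = 7, g(1) = 7, g(1.75) = 3.25.
Sum = Σ Δu_i · g(u_i).
Sum = 12.375.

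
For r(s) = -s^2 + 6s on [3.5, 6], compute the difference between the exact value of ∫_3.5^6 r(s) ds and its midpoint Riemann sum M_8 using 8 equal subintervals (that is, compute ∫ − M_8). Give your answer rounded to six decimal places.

-0.020345

Exact integral: ∫_3.5^6 r(s) ds ≈ 13.54166667.
M_8 ≈ 13.56201172.
Error ≈ 13.54166667 − 13.56201172 ≈ -0.020345.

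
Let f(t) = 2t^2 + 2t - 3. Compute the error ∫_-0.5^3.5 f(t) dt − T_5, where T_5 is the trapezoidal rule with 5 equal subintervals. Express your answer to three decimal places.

-0.853

Exact integral: ∫_-0.5^3.5 f(t) dt ≈ 28.66667.
T_5 = 29.52.
Error ≈ 28.66667 − 29.52 ≈ -0.853.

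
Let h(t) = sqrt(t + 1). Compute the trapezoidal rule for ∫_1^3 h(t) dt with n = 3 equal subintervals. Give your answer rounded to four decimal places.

3.4439

Δt = (3 − 1)/3 = 2/3.
h(1) ≈ 1.4142, h(5/3) ≈ 1.6330, h(7/3) ≈ 1.8257, h(3) ≈ 2.0000.
T_3 = (Δt/2)·[h(t_0) + 2h(t_1) + 2h(t_2) + h(t_3)].
Sum ≈ 3.4439.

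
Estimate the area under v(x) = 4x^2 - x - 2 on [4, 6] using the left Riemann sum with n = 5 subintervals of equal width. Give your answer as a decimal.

Δx = (6 − 4)/5 = 0.4.
Left endpoints: 4, 4.4, 4.8, 5.2, 5.6.
v(4) = 58, v(4.4) = 71.04, v(4.8) = 85.36, v(5.2) = 100.96, v(5.6) = 117.84.
Sum = Δx · [v(4) + v(4.4) + v(4.8) + v(5.2) + v(5.6)].
Sum = 173.28.

173.28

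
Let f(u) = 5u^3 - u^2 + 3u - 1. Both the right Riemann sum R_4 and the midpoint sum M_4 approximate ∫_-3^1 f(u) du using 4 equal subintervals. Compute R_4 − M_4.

R_4 = -56.
M_4 = -120.
R_4 − M_4 = 64.

64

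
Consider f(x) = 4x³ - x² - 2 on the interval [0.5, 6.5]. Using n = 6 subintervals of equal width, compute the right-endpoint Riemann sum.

Δx = (6.5 − 0.5)/6 = 1.
Right endpoints: 1.5, 2.5, 3.5, 4.5, 5.5, 6.5.
f(1.5) = 9.25, f(2.5) = 54.25, f(3.5) = 157.25, f(4.5) = 342.25, f(5.5) = 633.25, f(6.5) = 1054.25.
Sum = Δx · [f(1.5) + f(2.5) + f(3.5) + ...].
Sum = 2250.5.

2250.5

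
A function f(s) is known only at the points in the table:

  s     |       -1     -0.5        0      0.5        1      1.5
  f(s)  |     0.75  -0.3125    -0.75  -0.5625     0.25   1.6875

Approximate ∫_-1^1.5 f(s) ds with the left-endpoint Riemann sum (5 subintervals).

-0.3125

Δs = 0.5.
Sum = 0.5·[0.75 + (-0.3125) + (-0.75) + (-0.5625) + 0.25] = -0.3125.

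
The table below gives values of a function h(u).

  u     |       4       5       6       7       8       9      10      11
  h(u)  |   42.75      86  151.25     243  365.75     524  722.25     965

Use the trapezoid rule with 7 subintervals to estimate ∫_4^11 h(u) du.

2596.125

Δu = 1.
T_7 = (1/2)·[42.75 + 2·86 + 2·151.25 + 2·243 + 2·365.75 + 2·524 + 2·722.25 + 965] = 2596.125.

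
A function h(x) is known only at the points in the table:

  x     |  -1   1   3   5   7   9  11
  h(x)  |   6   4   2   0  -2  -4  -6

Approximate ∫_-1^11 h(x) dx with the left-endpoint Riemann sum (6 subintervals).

12

Δx = 2.
Sum = 2·[6 + 4 + 2 + 0 + (-2) + (-4)] = 12.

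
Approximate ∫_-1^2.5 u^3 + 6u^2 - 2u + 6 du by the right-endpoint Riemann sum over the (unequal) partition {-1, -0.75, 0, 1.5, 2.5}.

Subinterval widths: 0.25, 0.75, 1.5, 1.
Right endpoints: -0.75, 0, 1.5, 2.5.
f(-0.75) = 10.453125, f(0) = 6, f(1.5) = 19.875, f(2.5) = 54.125.
Sum = Σ Δu_i · f(u_i).
Sum = 91.05078125.

91.05078125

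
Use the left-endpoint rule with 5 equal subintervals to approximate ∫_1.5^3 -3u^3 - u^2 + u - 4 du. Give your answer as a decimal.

-56.5125

Δu = (3 − 1.5)/5 = 0.3.
Left endpoints: 1.5, 1.8, 2.1, 2.4, 2.7.
f(1.5) = -14.875, f(1.8) = -22.936, f(2.1) = -34.093, f(2.4) = -48.832, f(2.7) = -67.639.
Sum = Δu · [f(1.5) + f(1.8) + f(2.1) + f(2.4) + f(2.7)].
Sum = -56.5125.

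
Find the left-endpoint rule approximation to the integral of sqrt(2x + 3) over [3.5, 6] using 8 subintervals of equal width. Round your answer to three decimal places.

Δx = (6 − 3.5)/8 = 0.3125.
Left endpoints: 3.5, 3.8125, 4.125, 4.4375, 4.75, 5.0625, 5.375, 5.6875.
f(3.5) ≈ 3.162, f(3.8125) ≈ 3.260, f(4.125) ≈ 3.354, f(4.4375) ≈ 3.446, f(4.75) ≈ 3.536, f(5.0625) ≈ 3.623, f(5.375) ≈ 3.708, f(5.6875) ≈ 3.791.
Sum = Δx · [f(3.5) + f(3.8125) + f(4.125) + ...].
Sum ≈ 8.712.

8.712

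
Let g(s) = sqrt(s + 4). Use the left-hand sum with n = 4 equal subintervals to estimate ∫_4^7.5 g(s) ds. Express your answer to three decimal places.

Δs = (7.5 − 4)/4 = 0.875.
Left endpoints: 4, 4.875, 5.75, 6.625.
g(4) ≈ 2.828, g(4.875) ≈ 2.979, g(5.75) ≈ 3.122, g(6.625) ≈ 3.260.
Sum = Δs · [g(4) + g(4.875) + g(5.75) + g(6.625)].
Sum ≈ 10.666.

10.666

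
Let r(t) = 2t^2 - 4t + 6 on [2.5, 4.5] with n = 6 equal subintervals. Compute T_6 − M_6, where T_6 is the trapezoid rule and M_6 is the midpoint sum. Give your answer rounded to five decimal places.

0.11111

T_6 ≈ 34.4074074.
M_6 ≈ 34.2962963.
T_6 − M_6 ≈ 0.11111.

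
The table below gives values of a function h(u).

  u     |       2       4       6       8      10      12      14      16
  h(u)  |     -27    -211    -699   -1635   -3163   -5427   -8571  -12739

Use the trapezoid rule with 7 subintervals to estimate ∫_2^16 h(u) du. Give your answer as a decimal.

-52178

Δu = 2.
T_7 = (2/2)·[(-27) + 2·(-211) + 2·(-699) + 2·(-1635) + 2·(-3163) + 2·(-5427) + 2·(-8571) + (-12739)] = -52178.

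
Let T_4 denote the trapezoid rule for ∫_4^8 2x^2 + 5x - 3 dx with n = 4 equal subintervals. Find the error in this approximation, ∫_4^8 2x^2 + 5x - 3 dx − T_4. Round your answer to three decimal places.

Exact integral: ∫_4^8 f(x) dx ≈ 406.66667.
T_4 = 408.
Error ≈ 406.66667 − 408 ≈ -1.333.

-1.333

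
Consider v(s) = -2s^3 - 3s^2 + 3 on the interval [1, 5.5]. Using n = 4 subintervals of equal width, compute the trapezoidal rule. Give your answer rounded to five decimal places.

Δs = (5.5 − 1)/4 = 1.125.
v(1) = -2, v(2.125) = -29.73828125, v(3.25) = -97.34375, v(4.375) = -221.90234375, v(5.5) = -420.5.
T_4 = (Δs/2)·[v(s_0) + 2v(s_1) + 2v(s_2) + 2v(s_3) + v(s_4)].
Sum ≈ -630.26367.

-630.26367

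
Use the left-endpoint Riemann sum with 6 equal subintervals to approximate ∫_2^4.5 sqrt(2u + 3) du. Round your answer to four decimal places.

Δu = (4.5 − 2)/6 = 5/12.
Left endpoints: 2, 29/12, 17/6, 3.25, 11/3, 49/12.
f(2) ≈ 2.6458, f(29/12) ≈ 2.7988, f(17/6) ≈ 2.9439, f(3.25) ≈ 3.0822, f(11/3) ≈ 3.2146, f(49/12) ≈ 3.3417.
Sum = Δu · [f(2) + f(29/12) + f(17/6) + ...].
Sum ≈ 7.5112.

7.5112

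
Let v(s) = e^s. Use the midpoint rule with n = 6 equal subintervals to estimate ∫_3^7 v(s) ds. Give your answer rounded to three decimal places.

Δs = (7 − 3)/6 = 2/3.
Midpoints: 10/3, 4, 14/3, 16/3, 6, 20/3.
v(10/3) ≈ 28.032, v(4) ≈ 54.598, v(14/3) ≈ 106.343, v(16/3) ≈ 207.127, v(6) ≈ 403.429, v(20/3) ≈ 785.772.
Sum = Δs · [v(10/3) + v(4) + v(14/3) + ...].
Sum ≈ 1056.867.

1056.867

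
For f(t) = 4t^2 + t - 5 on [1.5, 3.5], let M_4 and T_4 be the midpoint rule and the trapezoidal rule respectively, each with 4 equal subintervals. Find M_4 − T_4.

-0.5

M_4 = 47.5.
T_4 = 48.
M_4 − T_4 = -0.5.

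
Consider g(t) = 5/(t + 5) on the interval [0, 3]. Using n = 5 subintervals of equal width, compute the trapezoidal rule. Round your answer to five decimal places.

Δt = (3 − 0)/5 = 0.6.
g(0) = 1, g(0.6) = 25/28, g(1.2) = 25/31, g(1.8) = 25/34, g(2.4) = 25/37, g(3) = 0.625.
T_5 = (Δt/2)·[g(t_0) + 2g(t_1) + ... + 2g(t_{4}) + g(t_5)].
Sum ≈ 2.35367.

2.35367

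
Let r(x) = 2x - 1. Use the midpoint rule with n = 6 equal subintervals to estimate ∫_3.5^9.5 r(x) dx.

Δx = (9.5 − 3.5)/6 = 1.
Midpoints: 4, 5, 6, 7, 8, 9.
r(4) = 7, r(5) = 9, r(6) = 11, r(7) = 13, r(8) = 15, r(9) = 17.
Sum = Δx · [r(4) + r(5) + r(6) + ...].
Sum = 72.

72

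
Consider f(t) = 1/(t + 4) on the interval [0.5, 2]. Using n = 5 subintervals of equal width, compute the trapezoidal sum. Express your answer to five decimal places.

0.28784

Δt = (2 − 0.5)/5 = 0.3.
f(0.5) = 2/9, f(0.8) = 5/24, f(1.1) = 10/51, f(1.4) = 5/27, f(1.7) = 10/57, f(2) = 1/6.
T_5 = (Δt/2)·[f(t_0) + 2f(t_1) + ... + 2f(t_{4}) + f(t_5)].
Sum ≈ 0.28784.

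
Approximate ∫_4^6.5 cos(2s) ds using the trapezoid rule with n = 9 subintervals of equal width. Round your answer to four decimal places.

Δs = (6.5 − 4)/9 = 5/18.
f(4) ≈ -0.1455, f(77/18) ≈ -0.6454, f(41/9) ≈ -0.9512, f(29/6) ≈ -0.9709, f(46/9) ≈ -0.6985, f(97/18) ≈ -0.2161, f(17/3) ≈ 0.3314, f(107/18) ≈ 0.7792, f(56/9) ≈ 0.9926, f(6.5) ≈ 0.9074.
T_9 = (Δs/2)·[f(s_0) + 2f(s_1) + ... + 2f(s_{8}) + f(s_9)].
Sum ≈ -0.2772.

-0.2772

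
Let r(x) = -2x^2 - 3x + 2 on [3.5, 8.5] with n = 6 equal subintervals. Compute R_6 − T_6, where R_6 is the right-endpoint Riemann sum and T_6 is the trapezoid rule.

-56.25

R_6 ≈ -518.240741.
T_6 ≈ -461.990741.
R_6 − T_6 = -56.25.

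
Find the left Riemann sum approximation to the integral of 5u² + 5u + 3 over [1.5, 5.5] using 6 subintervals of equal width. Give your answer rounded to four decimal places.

Δu = (5.5 − 1.5)/6 = 2/3.
Left endpoints: 1.5, 13/6, 17/6, 3.5, 25/6, 29/6.
f(1.5) = 21.75, f(13/6) = 1343/36, f(17/6) = 2063/36, f(3.5) = 81.75, f(25/6) = 3983/36, f(29/6) = 5183/36.
Sum = Δu · [f(1.5) + f(13/6) + f(17/6) + ...].
Sum ≈ 301.8148.

301.8148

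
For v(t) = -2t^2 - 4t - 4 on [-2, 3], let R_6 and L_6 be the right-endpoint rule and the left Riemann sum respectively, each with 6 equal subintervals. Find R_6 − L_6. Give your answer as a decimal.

R_6 ≈ -66.9907407.
L_6 ≈ -41.9907407.
R_6 − L_6 = -25.

-25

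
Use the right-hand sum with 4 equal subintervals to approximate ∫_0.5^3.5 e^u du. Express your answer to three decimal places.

Δu = (3.5 − 0.5)/4 = 0.75.
Right endpoints: 1.25, 2, 2.75, 3.5.
f(1.25) ≈ 3.490, f(2) ≈ 7.389, f(2.75) ≈ 15.643, f(3.5) ≈ 33.115.
Sum = Δu · [f(1.25) + f(2) + f(2.75) + f(3.5)].
Sum ≈ 44.728.

44.728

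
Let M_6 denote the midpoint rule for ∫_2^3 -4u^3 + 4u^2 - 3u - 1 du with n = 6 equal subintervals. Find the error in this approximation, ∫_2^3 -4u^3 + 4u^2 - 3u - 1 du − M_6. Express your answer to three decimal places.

-0.060

Exact integral: ∫_2^3 f(u) du ≈ -48.16667.
M_6 ≈ -48.10648.
Error ≈ -48.16667 − (-48.10648) ≈ -0.060.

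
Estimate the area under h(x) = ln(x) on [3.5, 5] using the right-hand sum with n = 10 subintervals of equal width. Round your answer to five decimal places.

2.18911

Δx = (5 − 3.5)/10 = 0.15.
Right endpoints: 3.65, 3.8, 3.95, 4.1, 4.25, 4.4, 4.55, 4.7, 4.85, 5.
h(3.65) ≈ 1.29473, h(3.8) ≈ 1.33500, h(3.95) ≈ 1.37372, h(4.1) ≈ 1.41099, h(4.25) ≈ 1.44692, h(4.4) ≈ 1.48160, h(4.55) ≈ 1.51513, h(4.7) ≈ 1.54756, h(4.85) ≈ 1.57898, h(5) ≈ 1.60944.
Sum = Δx · [h(3.65) + h(3.8) + h(3.95) + ...].
Sum ≈ 2.18911.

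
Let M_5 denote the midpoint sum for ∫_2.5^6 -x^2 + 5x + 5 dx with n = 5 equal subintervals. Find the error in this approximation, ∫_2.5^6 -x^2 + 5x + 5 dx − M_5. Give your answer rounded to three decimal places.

-0.143

Exact integral: ∫_2.5^6 f(x) dx ≈ 25.08333.
M_5 = 25.22625.
Error ≈ 25.08333 − 25.22625 ≈ -0.143.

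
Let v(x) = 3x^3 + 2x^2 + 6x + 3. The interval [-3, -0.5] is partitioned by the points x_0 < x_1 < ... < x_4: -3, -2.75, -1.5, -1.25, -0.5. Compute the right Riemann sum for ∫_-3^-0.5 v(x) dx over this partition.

Subinterval widths: 0.25, 1.25, 0.25, 0.75.
Right endpoints: -2.75, -1.5, -1.25, -0.5.
v(-2.75) = -60.765625, v(-1.5) = -11.625, v(-1.25) = -7.234375, v(-0.5) = 0.125.
Sum = Σ Δx_i · v(x_i).
Sum = -31.4375.

-31.4375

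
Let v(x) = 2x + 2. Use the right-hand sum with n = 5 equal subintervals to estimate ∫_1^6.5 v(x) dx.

58.3

Δx = (6.5 − 1)/5 = 1.1.
Right endpoints: 2.1, 3.2, 4.3, 5.4, 6.5.
v(2.1) = 6.2, v(3.2) = 8.4, v(4.3) = 10.6, v(5.4) = 12.8, v(6.5) = 15.
Sum = Δx · [v(2.1) + v(3.2) + v(4.3) + v(5.4) + v(6.5)].
Sum = 58.3.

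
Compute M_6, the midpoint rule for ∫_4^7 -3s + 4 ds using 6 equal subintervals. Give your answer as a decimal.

-37.5

Δs = (7 − 4)/6 = 0.5.
Midpoints: 4.25, 4.75, 5.25, 5.75, 6.25, 6.75.
f(4.25) = -8.75, f(4.75) = -10.25, f(5.25) = -11.75, f(5.75) = -13.25, f(6.25) = -14.75, f(6.75) = -16.25.
Sum = Δs · [f(4.25) + f(4.75) + f(5.25) + ...].
Sum = -37.5.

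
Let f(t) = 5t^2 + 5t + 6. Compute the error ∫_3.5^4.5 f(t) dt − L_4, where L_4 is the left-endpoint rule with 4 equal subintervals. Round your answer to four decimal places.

5.5729

Exact integral: ∫_3.5^4.5 f(t) dt ≈ 106.416667.
L_4 = 100.84375.
Error ≈ 106.416667 − 100.84375 ≈ 5.5729.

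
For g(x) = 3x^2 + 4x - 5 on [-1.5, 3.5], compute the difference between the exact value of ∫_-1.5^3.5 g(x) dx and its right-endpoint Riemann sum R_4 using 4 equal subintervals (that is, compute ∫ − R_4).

-35.15625

Exact integral: ∫_-1.5^3.5 g(x) dx = 41.25.
R_4 = 76.40625.
Error = 41.25 − 76.40625 = -35.15625.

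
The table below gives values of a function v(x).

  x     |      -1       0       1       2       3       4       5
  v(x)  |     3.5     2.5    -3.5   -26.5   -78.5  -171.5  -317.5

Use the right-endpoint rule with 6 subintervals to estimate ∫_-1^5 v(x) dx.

Δx = 1.
Sum = 1·[2.5 + (-3.5) + (-26.5) + (-78.5) + (-171.5) + (-317.5)] = -595.

-595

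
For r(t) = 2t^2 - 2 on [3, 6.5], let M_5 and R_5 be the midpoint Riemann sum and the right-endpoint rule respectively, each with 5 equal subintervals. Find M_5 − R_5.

M_5 = 157.7975.
R_5 = 181.93.
M_5 − R_5 = -24.1325.

-24.1325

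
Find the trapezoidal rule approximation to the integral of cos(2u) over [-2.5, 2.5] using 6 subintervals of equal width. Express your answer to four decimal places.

Δu = (2.5 − (-2.5))/6 = 5/6.
f(-2.5) ≈ 0.2837, f(-5/3) ≈ -0.9817, f(-5/6) ≈ -0.0957, f(0) ≈ 1.0000, f(5/6) ≈ -0.0957, f(5/3) ≈ -0.9817, f(2.5) ≈ 0.2837.
T_6 = (Δu/2)·[f(u_0) + 2f(u_1) + ... + 2f(u_{5}) + f(u_6)].
Sum ≈ -0.7259.

-0.7259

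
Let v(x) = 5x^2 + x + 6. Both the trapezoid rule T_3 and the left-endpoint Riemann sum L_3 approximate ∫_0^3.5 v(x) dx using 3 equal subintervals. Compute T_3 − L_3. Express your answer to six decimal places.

T_3 ≈ 102.55324074.
L_3 ≈ 64.78240741.
T_3 − L_3 ≈ 37.770833.

37.770833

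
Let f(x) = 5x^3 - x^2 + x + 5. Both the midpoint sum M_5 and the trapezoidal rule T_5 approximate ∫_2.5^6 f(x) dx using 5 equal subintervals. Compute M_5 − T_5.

M_5 = 1527.7871875.
T_5 = 1554.69125.
M_5 − T_5 = -26.9040625.

-26.9040625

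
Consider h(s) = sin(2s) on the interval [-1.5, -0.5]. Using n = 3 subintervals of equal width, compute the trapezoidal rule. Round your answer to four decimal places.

-0.7366

Δs = (-0.5 − (-1.5))/3 = 1/3.
h(-1.5) ≈ -0.1411, h(-7/6) ≈ -0.7231, h(-5/6) ≈ -0.9954, h(-0.5) ≈ -0.8415.
T_3 = (Δs/2)·[h(s_0) + 2h(s_1) + 2h(s_2) + h(s_3)].
Sum ≈ -0.7366.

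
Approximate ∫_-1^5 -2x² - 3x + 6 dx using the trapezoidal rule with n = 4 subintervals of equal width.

Δx = (5 − (-1))/4 = 1.5.
f(-1) = 7, f(0.5) = 4, f(2) = -8, f(3.5) = -29, f(5) = -59.
T_4 = (Δx/2)·[f(x_0) + 2f(x_1) + 2f(x_2) + 2f(x_3) + f(x_4)].
Sum = -88.5.

-88.5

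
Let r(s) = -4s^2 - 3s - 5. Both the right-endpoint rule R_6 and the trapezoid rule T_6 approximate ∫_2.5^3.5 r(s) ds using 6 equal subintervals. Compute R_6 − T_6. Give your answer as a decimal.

R_6 ≈ -52.60185.
T_6 ≈ -50.35185.
R_6 − T_6 = -2.25.

-2.25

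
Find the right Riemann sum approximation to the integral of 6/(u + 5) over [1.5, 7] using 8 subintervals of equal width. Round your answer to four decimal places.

3.5371

Δu = (7 − 1.5)/8 = 0.6875.
Right endpoints: 2.1875, 2.875, 3.5625, 4.25, 4.9375, 5.625, 6.3125, 7.
f(2.1875) = 96/115, f(2.875) = 16/21, f(3.5625) = 96/137, f(4.25) = 24/37, f(4.9375) = 32/53, f(5.625) = 48/85, f(6.3125) = 96/181, f(7) = 0.5.
Sum = Δu · [f(2.1875) + f(2.875) + f(3.5625) + ...].
Sum ≈ 3.5371.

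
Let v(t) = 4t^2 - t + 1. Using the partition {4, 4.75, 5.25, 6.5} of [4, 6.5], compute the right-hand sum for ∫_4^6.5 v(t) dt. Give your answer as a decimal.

Subinterval widths: 0.75, 0.5, 1.25.
Right endpoints: 4.75, 5.25, 6.5.
v(4.75) = 86.5, v(5.25) = 106, v(6.5) = 163.5.
Sum = Σ Δt_i · v(t_i).
Sum = 322.25.

322.25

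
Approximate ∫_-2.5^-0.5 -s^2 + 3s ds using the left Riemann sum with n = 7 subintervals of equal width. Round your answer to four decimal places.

-15.9082

Δs = (-0.5 − (-2.5))/7 = 2/7.
Left endpoints: -2.5, -31/14, -27/14, -23/14, -19/14, -15/14, -11/14.
f(-2.5) = -13.75, f(-31/14) = -2263/196, f(-27/14) = -1863/196, f(-23/14) = -1495/196, f(-19/14) = -1159/196, f(-15/14) = -855/196, f(-11/14) = -583/196.
Sum = Δs · [f(-2.5) + f(-31/14) + f(-27/14) + ...].
Sum ≈ -15.9082.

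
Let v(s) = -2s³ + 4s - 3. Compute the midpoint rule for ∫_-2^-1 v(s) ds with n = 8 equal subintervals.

Δs = (-1 − (-2))/8 = 0.125.
Midpoints: -1.9375, -1.8125, -1.6875, -1.5625, -1.4375, -1.3125, -1.1875, -1.0625.
v(-1.9375) = 7775/2048, v(-1.8125) = 3397/2048, v(-1.6875) = -285/2048, v(-1.5625) = -3319/2048, v(-1.4375) = -5753/2048, v(-1.3125) = -7635/2048, v(-1.1875) = -9013/2048, v(-1.0625) = -9935/2048.
Sum = Δs · [v(-1.9375) + v(-1.8125) + v(-1.6875) + ...].
Sum = -1.51171875.

-1.51171875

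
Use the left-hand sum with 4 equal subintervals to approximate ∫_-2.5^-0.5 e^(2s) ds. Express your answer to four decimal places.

Δs = (-0.5 − (-2.5))/4 = 0.5.
Left endpoints: -2.5, -2, -1.5, -1.
f(-2.5) ≈ 0.0067, f(-2) ≈ 0.0183, f(-1.5) ≈ 0.0498, f(-1) ≈ 0.1353.
Sum = Δs · [f(-2.5) + f(-2) + f(-1.5) + f(-1)].
Sum ≈ 0.1051.

0.1051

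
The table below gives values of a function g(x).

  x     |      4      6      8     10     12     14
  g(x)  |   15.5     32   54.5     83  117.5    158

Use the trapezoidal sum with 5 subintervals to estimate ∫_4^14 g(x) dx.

Δx = 2.
T_5 = (2/2)·[15.5 + 2·32 + 2·54.5 + 2·83 + 2·117.5 + 158] = 747.5.

747.5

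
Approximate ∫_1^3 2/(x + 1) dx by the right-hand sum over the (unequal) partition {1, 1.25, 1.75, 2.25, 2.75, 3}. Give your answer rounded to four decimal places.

1.2852

Subinterval widths: 0.25, 0.5, 0.5, 0.5, 0.25.
Right endpoints: 1.25, 1.75, 2.25, 2.75, 3.
f(1.25) = 8/9, f(1.75) = 8/11, f(2.25) = 8/13, f(2.75) = 8/15, f(3) = 0.5.
Sum = Σ Δx_i · f(x_i).
Sum ≈ 1.2852.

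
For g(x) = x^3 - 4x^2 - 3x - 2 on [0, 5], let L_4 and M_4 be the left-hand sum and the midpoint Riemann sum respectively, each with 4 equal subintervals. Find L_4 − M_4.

0.5859375

L_4 = -59.609375.
M_4 = -60.1953125.
L_4 − M_4 = 0.5859375.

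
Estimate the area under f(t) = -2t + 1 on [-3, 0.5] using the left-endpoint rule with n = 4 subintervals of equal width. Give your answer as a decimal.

15.3125

Δt = (0.5 − (-3))/4 = 0.875.
Left endpoints: -3, -2.125, -1.25, -0.375.
f(-3) = 7, f(-2.125) = 5.25, f(-1.25) = 3.5, f(-0.375) = 1.75.
Sum = Δt · [f(-3) + f(-2.125) + f(-1.25) + f(-0.375)].
Sum = 15.3125.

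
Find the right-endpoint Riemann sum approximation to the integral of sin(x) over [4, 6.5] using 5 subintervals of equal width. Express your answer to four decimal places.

Δx = (6.5 − 4)/5 = 0.5.
Right endpoints: 4.5, 5, 5.5, 6, 6.5.
f(4.5) ≈ -0.9775, f(5) ≈ -0.9589, f(5.5) ≈ -0.7055, f(6) ≈ -0.2794, f(6.5) ≈ 0.2151.
Sum = Δx · [f(4.5) + f(5) + f(5.5) + f(6) + f(6.5)].
Sum ≈ -1.3531.

-1.3531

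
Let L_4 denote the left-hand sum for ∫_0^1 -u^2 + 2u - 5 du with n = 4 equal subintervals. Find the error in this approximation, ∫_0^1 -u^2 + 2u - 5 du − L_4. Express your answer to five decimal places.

Exact integral: ∫_0^1 f(u) du ≈ -4.3333333.
L_4 = -4.46875.
Error ≈ -4.3333333 − (-4.46875) ≈ 0.13542.

0.13542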